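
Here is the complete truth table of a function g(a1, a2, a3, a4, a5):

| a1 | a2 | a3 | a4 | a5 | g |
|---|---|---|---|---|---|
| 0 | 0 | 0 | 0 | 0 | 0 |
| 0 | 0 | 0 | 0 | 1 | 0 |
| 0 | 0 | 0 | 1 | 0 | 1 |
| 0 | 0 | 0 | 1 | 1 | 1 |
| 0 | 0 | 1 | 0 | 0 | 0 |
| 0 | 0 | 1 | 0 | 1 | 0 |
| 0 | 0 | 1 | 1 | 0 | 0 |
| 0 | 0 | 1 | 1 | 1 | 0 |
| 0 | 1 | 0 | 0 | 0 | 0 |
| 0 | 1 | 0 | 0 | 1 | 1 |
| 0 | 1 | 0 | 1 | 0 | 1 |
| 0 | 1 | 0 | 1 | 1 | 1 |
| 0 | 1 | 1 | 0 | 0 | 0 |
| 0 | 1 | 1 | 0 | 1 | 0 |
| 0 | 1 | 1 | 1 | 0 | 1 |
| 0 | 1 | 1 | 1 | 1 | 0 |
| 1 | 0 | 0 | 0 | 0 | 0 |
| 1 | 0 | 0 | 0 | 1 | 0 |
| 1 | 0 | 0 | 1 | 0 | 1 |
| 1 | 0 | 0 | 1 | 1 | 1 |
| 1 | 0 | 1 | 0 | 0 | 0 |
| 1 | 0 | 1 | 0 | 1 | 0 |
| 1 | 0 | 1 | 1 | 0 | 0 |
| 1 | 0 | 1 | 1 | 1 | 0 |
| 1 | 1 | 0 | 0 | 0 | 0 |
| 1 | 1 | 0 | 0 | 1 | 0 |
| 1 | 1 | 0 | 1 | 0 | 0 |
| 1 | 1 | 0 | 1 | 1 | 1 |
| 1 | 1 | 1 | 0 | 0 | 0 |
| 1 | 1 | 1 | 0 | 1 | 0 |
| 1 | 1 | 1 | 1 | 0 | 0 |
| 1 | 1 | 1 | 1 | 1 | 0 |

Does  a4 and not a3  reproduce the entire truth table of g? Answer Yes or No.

No

Check the formula against g row by row:
  a1=0, a2=0, a3=0, a4=0, a5=0: formula gives 0, g = 0 ✓
  a1=0, a2=0, a3=0, a4=0, a5=1: formula gives 0, g = 0 ✓
  a1=0, a2=0, a3=0, a4=1, a5=0: formula gives 1, g = 1 ✓
  a1=0, a2=0, a3=0, a4=1, a5=1: formula gives 1, g = 1 ✓
  …
  a1=0, a2=1, a3=0, a4=0, a5=1: formula gives 0, but g = 1 ✗
A single disagreement suffices: at (0,1,0,0,1) they differ, so the formula does not compute g.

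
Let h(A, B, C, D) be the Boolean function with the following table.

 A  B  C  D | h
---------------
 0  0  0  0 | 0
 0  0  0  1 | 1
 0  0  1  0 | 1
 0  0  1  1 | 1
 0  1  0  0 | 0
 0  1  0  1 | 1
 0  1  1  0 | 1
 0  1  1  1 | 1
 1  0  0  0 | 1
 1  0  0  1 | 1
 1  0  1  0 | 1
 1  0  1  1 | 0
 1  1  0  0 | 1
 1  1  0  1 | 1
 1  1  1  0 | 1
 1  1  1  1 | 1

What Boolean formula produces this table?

h(A, B, C, D) = ~(((((~A & ~B) & ~C) & ~D) | (((~A & B) & ~C) & ~D)) | (((A & ~B) & C) & D))

The 0-rows are (0,0,0,0), (0,1,0,0), (1,0,1,1). Take each as a conjunction (¬A·¬B·¬C·¬D, ¬A·B·¬C·¬D, A·¬B·C·D), form their disjunction, and complement — that gives a formula that is 1 everywhere h is.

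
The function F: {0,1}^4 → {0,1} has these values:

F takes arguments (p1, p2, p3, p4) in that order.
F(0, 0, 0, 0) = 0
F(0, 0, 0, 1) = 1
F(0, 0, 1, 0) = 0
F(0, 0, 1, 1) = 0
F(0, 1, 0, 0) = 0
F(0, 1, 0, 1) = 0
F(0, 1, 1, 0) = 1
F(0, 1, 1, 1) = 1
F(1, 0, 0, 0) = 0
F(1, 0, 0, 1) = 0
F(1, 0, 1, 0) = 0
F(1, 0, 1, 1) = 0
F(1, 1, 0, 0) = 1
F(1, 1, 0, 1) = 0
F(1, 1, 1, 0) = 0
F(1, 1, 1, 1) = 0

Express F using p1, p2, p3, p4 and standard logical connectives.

F(p1, p2, p3, p4) = (((((~p1 & ~p2) & ~p3) & p4) | (((~p1 & p2) & p3) & ~p4)) | (((~p1 & p2) & p3) & p4)) | (((p1 & p2) & ~p3) & ~p4)

F=1 on 4 inputs: (0,0,0,1), (0,1,1,0), (0,1,1,1), (1,1,0,0). Reading each as a conjunction of literals (¬p1·¬p2·¬p3·p4, ¬p1·p2·p3·¬p4, ¬p1·p2·p3·p4, p1·p2·¬p3·¬p4) and taking the OR gives the canonical DNF.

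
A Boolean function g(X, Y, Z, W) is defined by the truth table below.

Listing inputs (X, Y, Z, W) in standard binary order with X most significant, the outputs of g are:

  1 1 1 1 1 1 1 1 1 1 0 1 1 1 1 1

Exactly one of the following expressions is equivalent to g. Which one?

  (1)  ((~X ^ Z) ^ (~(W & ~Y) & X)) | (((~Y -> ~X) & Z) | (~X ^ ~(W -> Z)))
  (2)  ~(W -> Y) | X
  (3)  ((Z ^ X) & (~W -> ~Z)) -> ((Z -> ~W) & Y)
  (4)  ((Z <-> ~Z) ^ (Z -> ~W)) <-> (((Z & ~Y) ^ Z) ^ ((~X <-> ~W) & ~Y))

1

(2): at (0,0,0,0) it gives 0, but g = 1 — eliminated.
(3): at (0,0,1,1) it gives 0, but g = 1 — eliminated.
(4): at (0,0,0,1) it gives 0, but g = 1 — eliminated.
(1) is the remaining candidate, and it agrees with g on all 16 inputs.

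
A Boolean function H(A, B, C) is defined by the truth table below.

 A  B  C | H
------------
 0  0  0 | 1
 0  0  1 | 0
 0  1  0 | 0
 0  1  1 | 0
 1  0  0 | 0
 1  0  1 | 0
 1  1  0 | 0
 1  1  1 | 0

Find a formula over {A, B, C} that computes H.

The output is 1 only when every input is 0 — NOR of all inputs.

H(A, B, C) = not ((A or B) or C)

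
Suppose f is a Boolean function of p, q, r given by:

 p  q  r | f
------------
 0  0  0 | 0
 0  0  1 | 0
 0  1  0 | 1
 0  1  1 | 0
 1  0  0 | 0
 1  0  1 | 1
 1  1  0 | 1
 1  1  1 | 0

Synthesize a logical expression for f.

f(p, q, r) = (((¬p ∧ q) ∧ ¬r) ∨ ((p ∧ ¬q) ∧ r)) ∨ ((p ∧ q) ∧ ¬r)

The 1-rows are (0,1,0), (1,0,1), (1,1,0). Each contributes one minterm — ¬p·q·¬r; p·¬q·r; p·q·¬r — and their disjunction is a sum-of-products form of f.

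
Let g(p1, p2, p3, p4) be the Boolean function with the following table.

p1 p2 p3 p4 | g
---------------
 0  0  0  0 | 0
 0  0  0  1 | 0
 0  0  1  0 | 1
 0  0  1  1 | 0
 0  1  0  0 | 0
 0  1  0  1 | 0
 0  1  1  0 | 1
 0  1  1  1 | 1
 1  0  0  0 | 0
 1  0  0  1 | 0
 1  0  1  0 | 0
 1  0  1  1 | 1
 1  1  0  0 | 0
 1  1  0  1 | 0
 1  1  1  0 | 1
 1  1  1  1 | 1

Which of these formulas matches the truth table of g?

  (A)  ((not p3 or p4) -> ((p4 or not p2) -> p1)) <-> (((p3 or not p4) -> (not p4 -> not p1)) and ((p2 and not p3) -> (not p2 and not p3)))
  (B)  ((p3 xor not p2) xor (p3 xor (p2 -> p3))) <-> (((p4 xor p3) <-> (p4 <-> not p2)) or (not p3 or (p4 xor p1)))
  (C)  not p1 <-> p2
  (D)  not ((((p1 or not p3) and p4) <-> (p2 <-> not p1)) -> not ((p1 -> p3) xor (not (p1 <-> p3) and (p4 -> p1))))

(A) fails at (0,1,0,1): the formula yields 1, g is 0.
(C) fails at (0,0,1,0): the formula yields 0, g is 1.
(D) fails at (0,0,0,0): the formula yields 1, g is 0.
(B) is the remaining candidate, and it agrees with g on all 16 inputs.

B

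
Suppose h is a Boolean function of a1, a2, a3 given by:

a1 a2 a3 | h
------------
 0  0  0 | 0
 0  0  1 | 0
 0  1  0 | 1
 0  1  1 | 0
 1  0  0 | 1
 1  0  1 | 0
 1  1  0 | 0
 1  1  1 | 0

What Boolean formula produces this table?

h=1 on 2 inputs: (0,1,0), (1,0,0). Reading each as a conjunction of literals (¬a1·a2·¬a3, a1·¬a2·¬a3) and taking the OR gives the canonical DNF.

h(a1, a2, a3) = ((~a1 & a2) & ~a3) | ((a1 & ~a2) & ~a3)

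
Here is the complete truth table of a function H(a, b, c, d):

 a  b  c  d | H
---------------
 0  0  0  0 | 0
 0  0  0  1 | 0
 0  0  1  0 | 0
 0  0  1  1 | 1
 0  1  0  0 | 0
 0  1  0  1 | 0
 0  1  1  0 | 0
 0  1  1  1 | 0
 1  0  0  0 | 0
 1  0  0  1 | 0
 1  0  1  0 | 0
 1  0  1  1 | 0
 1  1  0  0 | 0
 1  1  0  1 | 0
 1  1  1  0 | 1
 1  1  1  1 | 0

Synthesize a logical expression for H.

H(a, b, c, d) = (((NOT a AND NOT b) AND c) AND d) OR (((a AND b) AND c) AND NOT d)

Collect the rows where H=1 — (0,0,1,1), (1,1,1,0) — and write one minterm per row: ¬a·¬b·c·d, a·b·c·¬d. Their union (logical OR) reproduces the table exactly.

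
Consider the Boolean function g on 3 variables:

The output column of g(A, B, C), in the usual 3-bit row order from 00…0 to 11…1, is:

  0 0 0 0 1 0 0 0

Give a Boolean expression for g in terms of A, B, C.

Only row (1,0,0) gives 1. That row's minterm A·¬B·¬C is g directly.

g(A, B, C) = (A · B') · C'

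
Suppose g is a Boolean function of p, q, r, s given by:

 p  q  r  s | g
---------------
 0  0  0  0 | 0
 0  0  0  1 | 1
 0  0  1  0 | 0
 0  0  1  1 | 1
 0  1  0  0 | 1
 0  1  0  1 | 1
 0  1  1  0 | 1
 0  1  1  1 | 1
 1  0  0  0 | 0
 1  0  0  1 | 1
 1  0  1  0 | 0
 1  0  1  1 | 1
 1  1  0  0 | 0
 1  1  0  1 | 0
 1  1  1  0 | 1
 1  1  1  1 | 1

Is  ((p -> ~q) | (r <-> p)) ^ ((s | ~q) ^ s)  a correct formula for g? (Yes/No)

Check the formula against g row by row:
  p=0, q=0, r=0, s=0: formula gives 0, g = 0 ✓
  p=0, q=0, r=0, s=1: formula gives 1, g = 1 ✓
  p=0, q=0, r=1, s=0: formula gives 0, g = 0 ✓
  p=0, q=0, r=1, s=1: formula gives 1, g = 1 ✓
  … (the remaining 12 rows also agree.)
All 16 rows match — the expression computes g exactly.

Yes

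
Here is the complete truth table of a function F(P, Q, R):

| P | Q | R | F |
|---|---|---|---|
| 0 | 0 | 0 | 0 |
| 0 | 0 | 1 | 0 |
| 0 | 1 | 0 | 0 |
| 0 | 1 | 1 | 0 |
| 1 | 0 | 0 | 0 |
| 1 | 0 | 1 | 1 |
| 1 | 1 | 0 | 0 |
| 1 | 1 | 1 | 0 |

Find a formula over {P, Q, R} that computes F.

F is 1 on exactly one input, (1,0,1), whose minterm is P·¬Q·R. So F is just that conjunction.

F(P, Q, R) = (P & ~Q) & R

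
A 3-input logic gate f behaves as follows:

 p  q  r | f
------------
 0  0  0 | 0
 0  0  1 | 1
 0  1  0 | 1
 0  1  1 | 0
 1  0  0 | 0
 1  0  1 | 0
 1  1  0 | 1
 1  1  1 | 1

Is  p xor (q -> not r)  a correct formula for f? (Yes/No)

Evaluate p xor (q -> not r) on each row and compare to f:
  p=0, q=0, r=0: formula gives 1, but f = 0 ✗
Since they disagree at (0,0,0), the expression is not a correct formula for f.

No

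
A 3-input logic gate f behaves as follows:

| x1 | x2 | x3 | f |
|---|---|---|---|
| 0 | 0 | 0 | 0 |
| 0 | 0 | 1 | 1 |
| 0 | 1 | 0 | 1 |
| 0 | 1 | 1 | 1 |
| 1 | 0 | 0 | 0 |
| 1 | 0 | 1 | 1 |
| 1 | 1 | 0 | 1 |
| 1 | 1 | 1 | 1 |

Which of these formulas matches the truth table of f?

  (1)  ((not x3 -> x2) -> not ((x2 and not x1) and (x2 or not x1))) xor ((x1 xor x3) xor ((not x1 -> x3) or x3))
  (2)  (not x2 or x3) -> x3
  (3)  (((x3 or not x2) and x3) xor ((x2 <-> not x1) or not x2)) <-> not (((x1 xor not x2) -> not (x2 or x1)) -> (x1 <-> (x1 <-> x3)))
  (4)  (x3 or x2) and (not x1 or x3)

(1) fails at (0,0,0): the formula yields 1, f is 0.
(3) fails at (0,0,0): the formula yields 1, f is 0.
(4) fails at (1,1,0): the formula yields 0, f is 1.
That leaves (2). Evaluating it on every row reproduces the table of f exactly.

2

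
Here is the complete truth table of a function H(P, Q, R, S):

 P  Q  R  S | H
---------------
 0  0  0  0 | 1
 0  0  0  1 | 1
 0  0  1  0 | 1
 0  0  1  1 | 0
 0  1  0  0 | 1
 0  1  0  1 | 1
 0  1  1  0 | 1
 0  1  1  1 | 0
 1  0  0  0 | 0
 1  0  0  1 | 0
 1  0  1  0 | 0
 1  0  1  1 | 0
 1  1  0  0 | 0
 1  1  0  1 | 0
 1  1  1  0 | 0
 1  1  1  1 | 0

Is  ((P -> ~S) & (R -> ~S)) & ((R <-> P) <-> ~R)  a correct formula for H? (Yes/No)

Test each input against both H and the formula:
  P=0, Q=0, R=0, S=0: formula gives 1, H = 1 ✓
  P=0, Q=0, R=0, S=1: formula gives 1, H = 1 ✓
  P=0, Q=0, R=1, S=0: formula gives 1, H = 1 ✓
  P=0, Q=0, R=1, S=1: formula gives 0, H = 0 ✓
  … (the remaining 12 rows also agree.)
No disagreement on any input; they are logically equivalent.

Yes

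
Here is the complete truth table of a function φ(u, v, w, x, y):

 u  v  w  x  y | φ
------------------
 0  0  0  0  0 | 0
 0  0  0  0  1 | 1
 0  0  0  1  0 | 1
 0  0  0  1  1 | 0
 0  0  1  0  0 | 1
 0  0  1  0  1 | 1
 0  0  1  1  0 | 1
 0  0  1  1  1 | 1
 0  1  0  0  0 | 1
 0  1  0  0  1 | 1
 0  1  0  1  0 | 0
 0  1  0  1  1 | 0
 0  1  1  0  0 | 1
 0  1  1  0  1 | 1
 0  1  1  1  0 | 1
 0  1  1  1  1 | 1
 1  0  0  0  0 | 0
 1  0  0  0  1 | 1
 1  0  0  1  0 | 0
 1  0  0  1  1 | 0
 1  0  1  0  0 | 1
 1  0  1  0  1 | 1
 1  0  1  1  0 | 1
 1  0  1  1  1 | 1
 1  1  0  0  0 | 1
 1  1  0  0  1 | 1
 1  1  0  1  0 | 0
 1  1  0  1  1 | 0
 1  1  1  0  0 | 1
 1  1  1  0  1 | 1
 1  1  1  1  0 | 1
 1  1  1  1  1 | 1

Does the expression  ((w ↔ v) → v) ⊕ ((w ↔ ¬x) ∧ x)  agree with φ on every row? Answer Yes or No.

No

Test each input against both φ and the formula:
  u=0, v=0, w=0, x=0, y=0: formula gives 0, φ = 0 ✓
  u=0, v=0, w=0, x=0, y=1: formula gives 0, but φ = 1 ✗
Row (0,0,0,0,1) is a counterexample, so the formula is not equivalent to φ.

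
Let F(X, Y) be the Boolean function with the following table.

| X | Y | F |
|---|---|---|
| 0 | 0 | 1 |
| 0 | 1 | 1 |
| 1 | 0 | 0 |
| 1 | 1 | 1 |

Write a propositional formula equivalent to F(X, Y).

F(X, Y) = X -> Y

This is X → Y (false only at 1,0).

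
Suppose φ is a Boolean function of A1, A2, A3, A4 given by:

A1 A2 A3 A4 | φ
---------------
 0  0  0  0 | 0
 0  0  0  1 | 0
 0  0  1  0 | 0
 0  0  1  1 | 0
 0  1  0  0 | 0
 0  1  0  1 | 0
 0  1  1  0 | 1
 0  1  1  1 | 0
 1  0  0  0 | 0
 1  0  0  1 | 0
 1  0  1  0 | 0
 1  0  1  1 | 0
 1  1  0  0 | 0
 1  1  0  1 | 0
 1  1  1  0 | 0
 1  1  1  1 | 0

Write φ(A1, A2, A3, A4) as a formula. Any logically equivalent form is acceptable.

φ is 1 on exactly one input, (0,1,1,0), whose minterm is ¬A1·A2·A3·¬A4. So φ is just that conjunction.

φ(A1, A2, A3, A4) = ((not A1 and A2) and A3) and not A4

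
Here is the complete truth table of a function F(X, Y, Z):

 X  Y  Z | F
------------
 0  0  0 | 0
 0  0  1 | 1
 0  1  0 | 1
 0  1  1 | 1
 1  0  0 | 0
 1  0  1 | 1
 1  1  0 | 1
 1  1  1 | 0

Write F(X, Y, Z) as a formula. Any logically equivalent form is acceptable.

F(X, Y, Z) = NOT ((((NOT X AND NOT Y) AND NOT Z) OR ((X AND NOT Y) AND NOT Z)) OR ((X AND Y) AND Z))

There are just 3 zero rows: (0,0,0), (1,0,0), (1,1,1). Their minterms are ¬X·¬Y·¬Z, X·¬Y·¬Z, X·Y·Z; the OR of those covers precisely the 0-outputs, and negating it yields F.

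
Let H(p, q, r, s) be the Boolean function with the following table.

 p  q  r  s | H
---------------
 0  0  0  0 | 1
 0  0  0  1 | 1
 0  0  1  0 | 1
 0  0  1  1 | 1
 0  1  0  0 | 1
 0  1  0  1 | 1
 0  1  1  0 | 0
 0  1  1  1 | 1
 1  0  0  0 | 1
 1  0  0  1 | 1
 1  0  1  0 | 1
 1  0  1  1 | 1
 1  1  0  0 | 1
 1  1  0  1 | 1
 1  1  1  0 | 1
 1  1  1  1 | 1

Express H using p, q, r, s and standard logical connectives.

H is 0 on exactly one input, (0,1,1,0), whose minterm is ¬p·q·r·¬s. So H is the negation of that single conjunction.

H(p, q, r, s) = not (((not p and q) and r) and not s)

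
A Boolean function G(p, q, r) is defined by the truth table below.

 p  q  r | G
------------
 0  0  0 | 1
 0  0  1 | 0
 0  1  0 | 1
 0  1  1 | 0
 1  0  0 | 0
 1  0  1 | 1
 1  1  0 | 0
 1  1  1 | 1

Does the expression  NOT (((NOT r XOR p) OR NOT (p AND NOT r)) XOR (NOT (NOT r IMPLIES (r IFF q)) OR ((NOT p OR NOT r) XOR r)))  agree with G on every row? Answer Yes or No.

Evaluate NOT (((NOT r XOR p) OR NOT (p AND NOT r)) XOR (NOT (NOT r IMPLIES (r IFF q)) OR ((NOT p OR NOT r) XOR r))) on each row and compare to G:
  p=0, q=0, r=0: formula gives 1, G = 1 ✓
  p=0, q=0, r=1: formula gives 0, G = 0 ✓
  p=0, q=1, r=0: formula gives 1, G = 1 ✓
  p=0, q=1, r=1: formula gives 0, G = 0 ✓
  p=1, q=0, r=0: formula gives 0, G = 0 ✓
  … (the remaining 3 rows also agree.)
No disagreement on any input; they are logically equivalent.

Yes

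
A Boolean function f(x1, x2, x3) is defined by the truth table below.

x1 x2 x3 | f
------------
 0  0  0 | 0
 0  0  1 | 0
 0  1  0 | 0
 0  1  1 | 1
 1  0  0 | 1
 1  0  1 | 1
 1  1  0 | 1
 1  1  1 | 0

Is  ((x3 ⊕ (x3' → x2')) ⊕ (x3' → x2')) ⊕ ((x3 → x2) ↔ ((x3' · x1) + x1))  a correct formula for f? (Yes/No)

Yes

Test each input against both f and the formula:
  x1=0, x2=0, x3=0: formula gives 0, f = 0 ✓
  x1=0, x2=0, x3=1: formula gives 0, f = 0 ✓
  x1=0, x2=1, x3=0: formula gives 0, f = 0 ✓
  x1=0, x2=1, x3=1: formula gives 1, f = 1 ✓
  x1=1, x2=0, x3=0: formula gives 1, f = 1 ✓
  …and likewise for the remaining 3 rows.
No disagreement on any input; they are logically equivalent.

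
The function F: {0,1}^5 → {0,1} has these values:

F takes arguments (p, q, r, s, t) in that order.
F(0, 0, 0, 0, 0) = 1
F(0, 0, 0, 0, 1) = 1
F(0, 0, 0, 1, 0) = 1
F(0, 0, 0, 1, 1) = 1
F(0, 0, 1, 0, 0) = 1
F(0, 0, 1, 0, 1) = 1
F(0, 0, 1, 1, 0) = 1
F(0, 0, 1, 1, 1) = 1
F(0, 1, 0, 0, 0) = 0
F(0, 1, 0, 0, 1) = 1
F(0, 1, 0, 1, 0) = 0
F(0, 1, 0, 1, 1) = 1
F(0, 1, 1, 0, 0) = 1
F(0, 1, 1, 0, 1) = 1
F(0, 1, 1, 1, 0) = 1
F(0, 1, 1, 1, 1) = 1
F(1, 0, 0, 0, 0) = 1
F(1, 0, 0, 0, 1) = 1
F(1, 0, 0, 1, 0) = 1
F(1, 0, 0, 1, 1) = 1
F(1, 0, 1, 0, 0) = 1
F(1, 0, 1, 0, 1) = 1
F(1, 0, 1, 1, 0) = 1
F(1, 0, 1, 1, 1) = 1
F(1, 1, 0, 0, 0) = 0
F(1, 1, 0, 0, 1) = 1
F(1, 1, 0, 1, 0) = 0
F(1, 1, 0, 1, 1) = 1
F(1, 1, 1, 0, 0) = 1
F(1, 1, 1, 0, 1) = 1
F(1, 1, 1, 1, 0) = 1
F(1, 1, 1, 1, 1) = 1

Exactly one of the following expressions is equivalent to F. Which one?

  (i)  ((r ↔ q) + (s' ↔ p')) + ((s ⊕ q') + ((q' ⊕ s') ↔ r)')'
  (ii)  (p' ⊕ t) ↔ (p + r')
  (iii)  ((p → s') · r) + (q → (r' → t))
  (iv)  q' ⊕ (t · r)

(i): at (0,1,0,0,0) it gives 1, but F = 0 — eliminated.
(ii): at (0,0,0,0,1) it gives 0, but F = 1 — eliminated.
(iv): at (0,0,1,0,1) it gives 0, but F = 1 — eliminated.
That leaves (iii). Evaluating it on every row reproduces the table of F exactly.

iii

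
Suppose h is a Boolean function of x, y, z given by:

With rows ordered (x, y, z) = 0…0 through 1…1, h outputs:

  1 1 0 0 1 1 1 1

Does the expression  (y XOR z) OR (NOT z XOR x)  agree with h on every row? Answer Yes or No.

No

Check the formula against h row by row:
  x=0, y=0, z=0: formula gives 1, h = 1 ✓
  x=0, y=0, z=1: formula gives 1, h = 1 ✓
  x=0, y=1, z=0: formula gives 1, but h = 0 ✗
Row (0,1,0) is a counterexample, so the formula is not equivalent to h.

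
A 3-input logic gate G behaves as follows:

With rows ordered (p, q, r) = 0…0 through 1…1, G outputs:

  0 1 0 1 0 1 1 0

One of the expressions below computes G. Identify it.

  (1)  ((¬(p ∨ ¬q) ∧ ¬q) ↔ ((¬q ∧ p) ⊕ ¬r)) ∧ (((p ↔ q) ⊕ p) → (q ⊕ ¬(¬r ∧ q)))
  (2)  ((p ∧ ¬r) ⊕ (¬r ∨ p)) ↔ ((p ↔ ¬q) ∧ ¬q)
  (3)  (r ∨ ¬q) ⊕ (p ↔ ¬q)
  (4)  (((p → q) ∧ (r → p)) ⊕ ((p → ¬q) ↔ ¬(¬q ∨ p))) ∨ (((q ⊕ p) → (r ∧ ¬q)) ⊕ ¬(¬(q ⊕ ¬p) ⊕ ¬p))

2

(1) disagrees with G on (1,0,0) (formula → 1, table → 0); rule it out.
(3) disagrees with G on (0,0,0) (formula → 1, table → 0); rule it out.
(4) disagrees with G on (0,0,0) (formula → 1, table → 0); rule it out.
(2) is the remaining candidate, and it agrees with G on all 8 inputs.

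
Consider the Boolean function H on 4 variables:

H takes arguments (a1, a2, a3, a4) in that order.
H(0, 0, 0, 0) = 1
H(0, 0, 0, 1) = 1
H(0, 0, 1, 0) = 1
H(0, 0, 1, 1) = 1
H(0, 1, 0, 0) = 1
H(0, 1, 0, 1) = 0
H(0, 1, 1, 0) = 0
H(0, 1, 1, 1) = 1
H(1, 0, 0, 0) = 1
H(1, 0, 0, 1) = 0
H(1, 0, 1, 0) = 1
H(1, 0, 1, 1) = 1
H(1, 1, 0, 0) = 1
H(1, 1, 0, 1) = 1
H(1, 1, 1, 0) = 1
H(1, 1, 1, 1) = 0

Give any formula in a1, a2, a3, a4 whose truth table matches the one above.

The 0-rows are (0,1,0,1), (0,1,1,0), (1,0,0,1), (1,1,1,1). Take each as a conjunction (¬a1·a2·¬a3·a4, ¬a1·a2·a3·¬a4, a1·¬a2·¬a3·a4, a1·a2·a3·a4), form their disjunction, and complement — that gives a formula that is 1 everywhere H is.

H(a1, a2, a3, a4) = not ((((((not a1 and a2) and not a3) and a4) or (((not a1 and a2) and a3) and not a4)) or (((a1 and not a2) and not a3) and a4)) or (((a1 and a2) and a3) and a4))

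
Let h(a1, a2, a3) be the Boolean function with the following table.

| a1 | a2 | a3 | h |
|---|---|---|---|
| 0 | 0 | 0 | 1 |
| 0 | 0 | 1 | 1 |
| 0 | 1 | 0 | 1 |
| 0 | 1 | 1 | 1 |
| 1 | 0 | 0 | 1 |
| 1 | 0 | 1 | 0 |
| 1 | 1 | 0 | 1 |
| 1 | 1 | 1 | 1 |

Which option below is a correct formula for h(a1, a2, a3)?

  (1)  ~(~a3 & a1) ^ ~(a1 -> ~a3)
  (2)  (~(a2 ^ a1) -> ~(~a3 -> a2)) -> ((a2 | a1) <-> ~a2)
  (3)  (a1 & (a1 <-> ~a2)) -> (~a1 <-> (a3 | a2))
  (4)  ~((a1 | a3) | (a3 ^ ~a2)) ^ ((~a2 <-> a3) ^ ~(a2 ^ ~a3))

3

(1): at (1,0,0) it gives 0, but h = 1 — eliminated.
(2): at (0,0,0) it gives 0, but h = 1 — eliminated.
(4): at (0,0,0) it gives 0, but h = 1 — eliminated.
Only (3) survives; checking it on all 8 rows confirms it matches h.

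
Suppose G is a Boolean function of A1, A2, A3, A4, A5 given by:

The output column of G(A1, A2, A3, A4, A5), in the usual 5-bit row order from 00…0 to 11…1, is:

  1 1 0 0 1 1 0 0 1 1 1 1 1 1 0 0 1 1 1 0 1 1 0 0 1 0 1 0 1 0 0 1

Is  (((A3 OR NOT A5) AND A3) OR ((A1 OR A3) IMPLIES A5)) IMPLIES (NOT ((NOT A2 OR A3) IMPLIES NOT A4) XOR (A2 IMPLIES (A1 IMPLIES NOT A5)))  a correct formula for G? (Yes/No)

Yes

Test each input against both G and the formula:
  A1=0, A2=0, A3=0, A4=0, A5=0: formula gives 1, G = 1 ✓
  A1=0, A2=0, A3=0, A4=0, A5=1: formula gives 1, G = 1 ✓
  A1=0, A2=0, A3=0, A4=1, A5=0: formula gives 0, G = 0 ✓
  A1=0, A2=0, A3=0, A4=1, A5=1: formula gives 0, G = 0 ✓
  … (the remaining 28 rows also agree.)
No disagreement on any input; they are logically equivalent.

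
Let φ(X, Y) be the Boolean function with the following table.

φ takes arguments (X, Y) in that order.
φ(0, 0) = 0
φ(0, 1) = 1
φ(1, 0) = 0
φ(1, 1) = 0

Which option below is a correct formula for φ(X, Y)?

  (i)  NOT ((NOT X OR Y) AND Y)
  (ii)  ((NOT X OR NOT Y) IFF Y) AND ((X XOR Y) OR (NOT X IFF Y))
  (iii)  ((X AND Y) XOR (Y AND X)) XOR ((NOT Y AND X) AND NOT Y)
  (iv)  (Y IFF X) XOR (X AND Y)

(i) fails at (0,0): the formula yields 1, φ is 0.
(iii) fails at (0,1): the formula yields 0, φ is 1.
(iv) fails at (0,0): the formula yields 1, φ is 0.
(ii) is the remaining candidate, and it agrees with φ on all 4 inputs.

ii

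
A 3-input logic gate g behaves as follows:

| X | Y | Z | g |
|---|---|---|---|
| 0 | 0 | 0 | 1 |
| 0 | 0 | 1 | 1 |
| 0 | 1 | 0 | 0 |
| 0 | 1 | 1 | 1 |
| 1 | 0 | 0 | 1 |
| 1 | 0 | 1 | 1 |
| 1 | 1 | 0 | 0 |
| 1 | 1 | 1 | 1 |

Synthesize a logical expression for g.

There are just 2 zero rows: (0,1,0), (1,1,0). Their minterms are ¬X·Y·¬Z, X·Y·¬Z; the OR of those covers precisely the 0-outputs, and negating it yields g.

g(X, Y, Z) = (((X' · Y) · Z') + ((X · Y) · Z'))'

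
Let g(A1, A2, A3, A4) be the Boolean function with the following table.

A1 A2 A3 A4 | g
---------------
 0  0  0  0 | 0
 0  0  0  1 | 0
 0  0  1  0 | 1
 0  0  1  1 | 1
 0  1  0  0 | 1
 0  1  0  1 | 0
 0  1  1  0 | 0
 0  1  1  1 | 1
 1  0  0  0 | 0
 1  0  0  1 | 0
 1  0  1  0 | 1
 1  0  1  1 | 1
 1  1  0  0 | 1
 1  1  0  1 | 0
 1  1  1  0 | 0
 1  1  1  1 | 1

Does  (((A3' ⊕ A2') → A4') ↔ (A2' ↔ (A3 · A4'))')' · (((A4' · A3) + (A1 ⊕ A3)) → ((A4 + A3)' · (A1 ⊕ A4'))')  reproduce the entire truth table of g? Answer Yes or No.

Yes

Evaluate (((A3' ⊕ A2') → A4') ↔ (A2' ↔ (A3 · A4'))')' · (((A4' · A3) + (A1 ⊕ A3)) → ((A4 + A3)' · (A1 ⊕ A4'))') on each row and compare to g:
  A1=0, A2=0, A3=0, A4=0: formula gives 0, g = 0 ✓
  A1=0, A2=0, A3=0, A4=1: formula gives 0, g = 0 ✓
  A1=0, A2=0, A3=1, A4=0: formula gives 1, g = 1 ✓
  A1=0, A2=0, A3=1, A4=1: formula gives 1, g = 1 ✓
  …and likewise for the remaining 12 rows.
All 16 rows match — the expression computes g exactly.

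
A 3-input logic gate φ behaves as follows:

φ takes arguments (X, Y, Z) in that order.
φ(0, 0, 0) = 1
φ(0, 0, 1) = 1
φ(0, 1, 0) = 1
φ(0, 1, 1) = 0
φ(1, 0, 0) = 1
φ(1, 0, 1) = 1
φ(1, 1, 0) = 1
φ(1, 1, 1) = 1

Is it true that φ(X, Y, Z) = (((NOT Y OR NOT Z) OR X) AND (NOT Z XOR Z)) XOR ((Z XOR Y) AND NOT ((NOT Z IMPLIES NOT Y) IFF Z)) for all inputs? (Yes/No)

Evaluate (((NOT Y OR NOT Z) OR X) AND (NOT Z XOR Z)) XOR ((Z XOR Y) AND NOT ((NOT Z IMPLIES NOT Y) IFF Z)) on each row and compare to φ:
  X=0, Y=0, Z=0: formula gives 1, φ = 1 ✓
  X=0, Y=0, Z=1: formula gives 1, φ = 1 ✓
  X=0, Y=1, Z=0: formula gives 1, φ = 1 ✓
  X=0, Y=1, Z=1: formula gives 0, φ = 0 ✓
  X=1, Y=0, Z=0: formula gives 1, φ = 1 ✓
  … (the remaining 3 rows also agree.)
No disagreement on any input; they are logically equivalent.

Yes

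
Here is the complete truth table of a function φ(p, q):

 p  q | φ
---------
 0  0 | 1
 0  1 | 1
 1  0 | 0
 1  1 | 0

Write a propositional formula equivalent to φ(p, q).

φ(p, q) = p'

The output is the negation of p.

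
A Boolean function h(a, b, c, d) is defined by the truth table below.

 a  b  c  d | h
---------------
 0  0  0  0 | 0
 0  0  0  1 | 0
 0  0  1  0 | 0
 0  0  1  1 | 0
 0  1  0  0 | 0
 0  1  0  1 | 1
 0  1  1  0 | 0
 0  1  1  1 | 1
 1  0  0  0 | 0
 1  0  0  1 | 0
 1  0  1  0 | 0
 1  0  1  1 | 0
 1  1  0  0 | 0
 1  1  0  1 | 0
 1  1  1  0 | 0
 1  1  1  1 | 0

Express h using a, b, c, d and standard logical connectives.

h=1 on 2 inputs: (0,1,0,1), (0,1,1,1). Reading each as a conjunction of literals (¬a·b·¬c·d, ¬a·b·c·d) and taking the OR gives the canonical DNF.

h(a, b, c, d) = (((a' · b) · c') · d) + (((a' · b) · c) · d)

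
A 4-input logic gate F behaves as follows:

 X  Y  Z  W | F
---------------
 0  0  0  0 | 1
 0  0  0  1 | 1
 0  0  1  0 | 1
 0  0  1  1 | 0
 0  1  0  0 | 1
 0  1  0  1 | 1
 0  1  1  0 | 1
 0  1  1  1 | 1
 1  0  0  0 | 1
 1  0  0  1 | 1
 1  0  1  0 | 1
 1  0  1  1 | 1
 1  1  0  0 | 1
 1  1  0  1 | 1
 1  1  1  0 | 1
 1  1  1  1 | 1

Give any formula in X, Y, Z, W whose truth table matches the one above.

F is 0 on exactly one input, (0,0,1,1), whose minterm is ¬X·¬Y·Z·W. So F is the negation of that single conjunction.

F(X, Y, Z, W) = (((X' · Y') · Z) · W)'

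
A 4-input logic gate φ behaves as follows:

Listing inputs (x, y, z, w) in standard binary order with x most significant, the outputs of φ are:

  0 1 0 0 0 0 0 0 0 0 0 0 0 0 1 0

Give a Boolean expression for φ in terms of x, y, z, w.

Collect the rows where φ=1 — (0,0,0,1), (1,1,1,0) — and write one minterm per row: ¬x·¬y·¬z·w, x·y·z·¬w. Their union (logical OR) reproduces the table exactly.

φ(x, y, z, w) = (((NOT x AND NOT y) AND NOT z) AND w) OR (((x AND y) AND z) AND NOT w)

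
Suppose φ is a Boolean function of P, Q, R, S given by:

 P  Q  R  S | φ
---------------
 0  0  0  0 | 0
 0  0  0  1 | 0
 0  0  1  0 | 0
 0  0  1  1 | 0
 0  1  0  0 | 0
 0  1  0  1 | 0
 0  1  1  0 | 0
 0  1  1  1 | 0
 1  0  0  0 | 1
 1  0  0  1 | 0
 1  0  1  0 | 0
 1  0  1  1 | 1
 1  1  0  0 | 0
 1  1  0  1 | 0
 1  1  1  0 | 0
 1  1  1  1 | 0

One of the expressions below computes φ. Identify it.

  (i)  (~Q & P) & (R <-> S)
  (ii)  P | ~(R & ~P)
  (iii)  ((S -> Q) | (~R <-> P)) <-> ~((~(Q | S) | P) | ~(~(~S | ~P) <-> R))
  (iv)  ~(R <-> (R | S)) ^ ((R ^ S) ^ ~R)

(ii) fails at (0,0,0,0): the formula yields 1, φ is 0.
(iii) fails at (0,1,0,0): the formula yields 1, φ is 0.
(iv) fails at (0,0,0,0): the formula yields 1, φ is 0.
(i) is the remaining candidate, and it agrees with φ on all 16 inputs.

i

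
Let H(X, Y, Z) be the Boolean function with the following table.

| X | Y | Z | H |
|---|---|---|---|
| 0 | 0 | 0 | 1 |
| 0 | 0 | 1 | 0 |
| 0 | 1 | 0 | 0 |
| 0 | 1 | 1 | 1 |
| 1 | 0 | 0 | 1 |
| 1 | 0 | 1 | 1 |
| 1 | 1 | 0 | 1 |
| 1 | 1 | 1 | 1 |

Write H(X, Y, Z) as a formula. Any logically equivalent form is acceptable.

H(X, Y, Z) = ~(((~X & ~Y) & Z) | ((~X & Y) & ~Z))

There are just 2 zero rows: (0,0,1), (0,1,0). Their minterms are ¬X·¬Y·Z, ¬X·Y·¬Z; the OR of those covers precisely the 0-outputs, and negating it yields H.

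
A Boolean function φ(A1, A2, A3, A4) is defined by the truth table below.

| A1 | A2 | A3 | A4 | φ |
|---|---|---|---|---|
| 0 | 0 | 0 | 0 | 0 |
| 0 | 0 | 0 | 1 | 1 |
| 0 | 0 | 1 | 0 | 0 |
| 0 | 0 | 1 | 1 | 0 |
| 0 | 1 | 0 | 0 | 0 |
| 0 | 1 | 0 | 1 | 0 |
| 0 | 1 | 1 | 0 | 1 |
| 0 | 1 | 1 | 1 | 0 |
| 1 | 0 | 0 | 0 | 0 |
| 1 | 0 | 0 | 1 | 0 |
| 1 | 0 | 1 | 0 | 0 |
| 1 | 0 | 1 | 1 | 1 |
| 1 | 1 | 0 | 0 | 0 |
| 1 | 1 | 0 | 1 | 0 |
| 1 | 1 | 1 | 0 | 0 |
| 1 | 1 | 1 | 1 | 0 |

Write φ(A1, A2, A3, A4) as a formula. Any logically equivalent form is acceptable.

The 1-rows are (0,0,0,1), (0,1,1,0), (1,0,1,1). Each contributes one minterm — ¬A1·¬A2·¬A3·A4; ¬A1·A2·A3·¬A4; A1·¬A2·A3·A4 — and their disjunction is a sum-of-products form of φ.

φ(A1, A2, A3, A4) = ((((not A1 and not A2) and not A3) and A4) or (((not A1 and A2) and A3) and not A4)) or (((A1 and not A2) and A3) and A4)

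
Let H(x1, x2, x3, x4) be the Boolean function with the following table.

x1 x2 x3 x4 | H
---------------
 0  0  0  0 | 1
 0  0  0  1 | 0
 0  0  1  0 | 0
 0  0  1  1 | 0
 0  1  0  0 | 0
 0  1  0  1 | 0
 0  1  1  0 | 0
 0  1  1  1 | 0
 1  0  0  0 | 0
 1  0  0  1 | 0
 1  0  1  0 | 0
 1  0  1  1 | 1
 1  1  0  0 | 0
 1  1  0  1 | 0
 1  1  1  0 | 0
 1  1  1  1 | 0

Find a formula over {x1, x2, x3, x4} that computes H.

H(x1, x2, x3, x4) = (((x1' · x2') · x3') · x4') + (((x1 · x2') · x3) · x4)

H=1 on 2 inputs: (0,0,0,0), (1,0,1,1). Reading each as a conjunction of literals (¬x1·¬x2·¬x3·¬x4, x1·¬x2·x3·x4) and taking the OR gives the canonical DNF.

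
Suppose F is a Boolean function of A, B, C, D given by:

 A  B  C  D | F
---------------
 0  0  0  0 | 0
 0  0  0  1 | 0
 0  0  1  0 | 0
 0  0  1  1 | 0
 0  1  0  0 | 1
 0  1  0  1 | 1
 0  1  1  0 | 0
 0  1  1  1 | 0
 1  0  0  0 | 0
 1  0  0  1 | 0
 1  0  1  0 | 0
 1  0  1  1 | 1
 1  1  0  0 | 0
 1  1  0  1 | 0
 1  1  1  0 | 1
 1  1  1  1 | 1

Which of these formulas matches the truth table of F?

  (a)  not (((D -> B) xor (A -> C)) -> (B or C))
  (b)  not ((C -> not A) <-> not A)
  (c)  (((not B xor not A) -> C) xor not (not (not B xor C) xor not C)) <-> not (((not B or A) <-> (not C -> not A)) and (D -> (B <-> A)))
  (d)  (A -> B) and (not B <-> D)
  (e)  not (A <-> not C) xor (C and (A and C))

(a) fails at (0,0,0,1): the formula yields 1, F is 0.
(b) fails at (0,1,0,0): the formula yields 0, F is 1.
(d) fails at (0,0,0,1): the formula yields 1, F is 0.
(e) fails at (0,0,0,0): the formula yields 1, F is 0.
(c) is the remaining candidate, and it agrees with F on all 16 inputs.

c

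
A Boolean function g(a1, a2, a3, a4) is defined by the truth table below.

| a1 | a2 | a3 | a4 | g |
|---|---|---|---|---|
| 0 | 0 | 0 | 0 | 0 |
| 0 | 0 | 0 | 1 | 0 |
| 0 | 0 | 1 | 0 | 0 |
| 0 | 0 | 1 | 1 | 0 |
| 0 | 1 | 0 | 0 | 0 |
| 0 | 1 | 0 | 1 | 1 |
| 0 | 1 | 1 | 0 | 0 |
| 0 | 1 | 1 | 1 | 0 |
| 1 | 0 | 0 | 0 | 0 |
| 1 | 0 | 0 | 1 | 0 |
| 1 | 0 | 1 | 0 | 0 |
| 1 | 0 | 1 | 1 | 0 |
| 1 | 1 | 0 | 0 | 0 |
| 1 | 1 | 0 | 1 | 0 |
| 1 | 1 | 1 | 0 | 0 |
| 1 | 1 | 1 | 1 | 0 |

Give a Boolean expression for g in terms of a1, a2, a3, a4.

Only row (0,1,0,1) gives 1. That row's minterm ¬a1·a2·¬a3·a4 is g directly.

g(a1, a2, a3, a4) = ((¬a1 ∧ a2) ∧ ¬a3) ∧ a4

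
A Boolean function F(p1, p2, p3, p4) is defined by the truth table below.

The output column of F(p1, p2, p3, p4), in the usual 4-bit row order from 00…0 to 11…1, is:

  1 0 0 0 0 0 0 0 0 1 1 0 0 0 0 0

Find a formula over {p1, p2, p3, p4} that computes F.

F(p1, p2, p3, p4) = ((((~p1 & ~p2) & ~p3) & ~p4) | (((p1 & ~p2) & ~p3) & p4)) | (((p1 & ~p2) & p3) & ~p4)

Collect the rows where F=1 — (0,0,0,0), (1,0,0,1), (1,0,1,0) — and write one minterm per row: ¬p1·¬p2·¬p3·¬p4, p1·¬p2·¬p3·p4, p1·¬p2·p3·¬p4. Their union (logical OR) reproduces the table exactly.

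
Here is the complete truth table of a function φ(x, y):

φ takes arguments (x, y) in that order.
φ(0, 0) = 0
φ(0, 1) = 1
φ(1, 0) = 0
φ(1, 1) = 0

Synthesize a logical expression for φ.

1 only at (0,1): NOT x AND y.

φ(x, y) = x' · y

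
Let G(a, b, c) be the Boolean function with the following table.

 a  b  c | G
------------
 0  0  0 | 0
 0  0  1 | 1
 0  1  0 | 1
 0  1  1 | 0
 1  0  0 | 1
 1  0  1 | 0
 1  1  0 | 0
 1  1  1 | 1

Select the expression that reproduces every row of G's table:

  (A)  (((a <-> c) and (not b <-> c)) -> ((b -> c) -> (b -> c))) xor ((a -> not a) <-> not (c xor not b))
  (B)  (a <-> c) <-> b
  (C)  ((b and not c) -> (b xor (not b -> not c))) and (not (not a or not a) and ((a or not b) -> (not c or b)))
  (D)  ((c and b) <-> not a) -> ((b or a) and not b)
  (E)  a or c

B

(A) disagrees with G on (0,0,0) (formula → 1, table → 0); rule it out.
(C) disagrees with G on (0,0,1) (formula → 0, table → 1); rule it out.
(D) disagrees with G on (0,0,0) (formula → 1, table → 0); rule it out.
(E) disagrees with G on (0,1,0) (formula → 0, table → 1); rule it out.
That leaves (B). Evaluating it on every row reproduces the table of G exactly.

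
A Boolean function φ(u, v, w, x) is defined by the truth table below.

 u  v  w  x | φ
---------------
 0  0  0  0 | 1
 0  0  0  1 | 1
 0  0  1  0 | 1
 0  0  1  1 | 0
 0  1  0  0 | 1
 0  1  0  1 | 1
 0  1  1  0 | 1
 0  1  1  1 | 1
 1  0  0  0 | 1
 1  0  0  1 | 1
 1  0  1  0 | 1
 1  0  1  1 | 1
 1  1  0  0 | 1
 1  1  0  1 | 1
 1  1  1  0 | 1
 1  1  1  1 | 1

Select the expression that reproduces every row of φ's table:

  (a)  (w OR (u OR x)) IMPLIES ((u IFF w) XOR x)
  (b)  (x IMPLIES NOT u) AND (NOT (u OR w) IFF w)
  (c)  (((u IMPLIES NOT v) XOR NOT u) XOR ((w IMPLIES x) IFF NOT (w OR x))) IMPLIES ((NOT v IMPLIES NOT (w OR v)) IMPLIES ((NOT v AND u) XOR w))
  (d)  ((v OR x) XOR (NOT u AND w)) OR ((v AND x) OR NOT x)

(a): at (0,0,0,1) it gives 0, but φ = 1 — eliminated.
(b): at (0,0,0,0) it gives 0, but φ = 1 — eliminated.
(c): at (0,0,0,0) it gives 0, but φ = 1 — eliminated.
That leaves (d). Evaluating it on every row reproduces the table of φ exactly.

d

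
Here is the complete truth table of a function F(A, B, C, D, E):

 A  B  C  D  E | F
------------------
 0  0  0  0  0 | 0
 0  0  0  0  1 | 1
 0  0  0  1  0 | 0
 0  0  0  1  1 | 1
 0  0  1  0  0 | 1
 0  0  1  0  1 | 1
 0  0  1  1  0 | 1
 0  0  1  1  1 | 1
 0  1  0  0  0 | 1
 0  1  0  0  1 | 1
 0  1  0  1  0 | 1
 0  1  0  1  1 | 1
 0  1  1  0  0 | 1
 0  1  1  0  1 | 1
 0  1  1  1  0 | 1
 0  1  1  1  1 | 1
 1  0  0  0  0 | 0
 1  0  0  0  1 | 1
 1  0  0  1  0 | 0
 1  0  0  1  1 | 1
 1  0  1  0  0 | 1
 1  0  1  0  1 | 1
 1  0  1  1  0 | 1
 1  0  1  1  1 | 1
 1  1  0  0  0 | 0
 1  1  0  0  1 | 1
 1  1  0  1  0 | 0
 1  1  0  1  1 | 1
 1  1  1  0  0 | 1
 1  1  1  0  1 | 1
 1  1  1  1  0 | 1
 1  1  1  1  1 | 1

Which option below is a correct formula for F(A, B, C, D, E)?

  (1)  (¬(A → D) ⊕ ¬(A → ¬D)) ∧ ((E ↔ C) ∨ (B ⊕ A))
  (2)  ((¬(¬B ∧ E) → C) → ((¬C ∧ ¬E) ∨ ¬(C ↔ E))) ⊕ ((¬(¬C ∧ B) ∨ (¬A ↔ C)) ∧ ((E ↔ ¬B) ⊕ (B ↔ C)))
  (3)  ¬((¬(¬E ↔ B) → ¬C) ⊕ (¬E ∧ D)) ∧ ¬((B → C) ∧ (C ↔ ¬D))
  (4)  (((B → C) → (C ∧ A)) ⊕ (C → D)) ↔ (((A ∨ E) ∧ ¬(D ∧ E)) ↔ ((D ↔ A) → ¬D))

2

(1) fails at (0,0,0,0,1): the formula yields 0, F is 1.
(3) fails at (0,0,0,0,1): the formula yields 0, F is 1.
(4) fails at (0,0,0,1,1): the formula yields 0, F is 1.
That leaves (2). Evaluating it on every row reproduces the table of F exactly.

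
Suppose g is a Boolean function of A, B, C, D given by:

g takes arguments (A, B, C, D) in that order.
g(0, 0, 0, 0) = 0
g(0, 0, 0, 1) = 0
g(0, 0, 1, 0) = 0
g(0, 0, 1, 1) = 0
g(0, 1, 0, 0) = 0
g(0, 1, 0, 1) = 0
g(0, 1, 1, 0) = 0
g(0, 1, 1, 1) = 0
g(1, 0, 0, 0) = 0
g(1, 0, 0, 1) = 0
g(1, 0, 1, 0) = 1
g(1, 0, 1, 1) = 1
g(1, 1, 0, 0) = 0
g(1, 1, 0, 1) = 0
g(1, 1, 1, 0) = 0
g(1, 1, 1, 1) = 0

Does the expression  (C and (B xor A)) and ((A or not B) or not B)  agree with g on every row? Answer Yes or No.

Yes

Evaluate (C and (B xor A)) and ((A or not B) or not B) on each row and compare to g:
  A=0, B=0, C=0, D=0: formula gives 0, g = 0 ✓
  A=0, B=0, C=0, D=1: formula gives 0, g = 0 ✓
  A=0, B=0, C=1, D=0: formula gives 0, g = 0 ✓
  A=0, B=0, C=1, D=1: formula gives 0, g = 0 ✓
  … (the remaining 12 rows also agree.)
Every row agrees, so the formula is equivalent.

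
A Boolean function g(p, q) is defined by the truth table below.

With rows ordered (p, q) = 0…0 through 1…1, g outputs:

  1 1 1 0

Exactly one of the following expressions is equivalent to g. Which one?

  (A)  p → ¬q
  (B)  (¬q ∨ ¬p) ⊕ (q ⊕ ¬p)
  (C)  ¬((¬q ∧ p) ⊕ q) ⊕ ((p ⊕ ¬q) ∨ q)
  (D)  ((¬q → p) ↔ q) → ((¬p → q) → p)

(B): at (0,0) it gives 0, but g = 1 — eliminated.
(C): at (0,0) it gives 0, but g = 1 — eliminated.
(D): at (0,1) it gives 0, but g = 1 — eliminated.
(A) is the remaining candidate, and it agrees with g on all 4 inputs.

A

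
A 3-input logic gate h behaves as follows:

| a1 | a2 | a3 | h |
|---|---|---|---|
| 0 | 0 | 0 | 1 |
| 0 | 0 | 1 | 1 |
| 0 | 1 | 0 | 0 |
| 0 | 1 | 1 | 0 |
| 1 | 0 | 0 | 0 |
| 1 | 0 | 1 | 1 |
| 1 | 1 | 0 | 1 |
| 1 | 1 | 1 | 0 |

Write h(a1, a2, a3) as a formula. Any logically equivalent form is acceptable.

h(a1, a2, a3) = ((((¬a1 ∧ ¬a2) ∧ ¬a3) ∨ ((¬a1 ∧ ¬a2) ∧ a3)) ∨ ((a1 ∧ ¬a2) ∧ a3)) ∨ ((a1 ∧ a2) ∧ ¬a3)

Collect the rows where h=1 — (0,0,0), (0,0,1), (1,0,1), (1,1,0) — and write one minterm per row: ¬a1·¬a2·¬a3, ¬a1·¬a2·a3, a1·¬a2·a3, a1·a2·¬a3. Their union (logical OR) reproduces the table exactly.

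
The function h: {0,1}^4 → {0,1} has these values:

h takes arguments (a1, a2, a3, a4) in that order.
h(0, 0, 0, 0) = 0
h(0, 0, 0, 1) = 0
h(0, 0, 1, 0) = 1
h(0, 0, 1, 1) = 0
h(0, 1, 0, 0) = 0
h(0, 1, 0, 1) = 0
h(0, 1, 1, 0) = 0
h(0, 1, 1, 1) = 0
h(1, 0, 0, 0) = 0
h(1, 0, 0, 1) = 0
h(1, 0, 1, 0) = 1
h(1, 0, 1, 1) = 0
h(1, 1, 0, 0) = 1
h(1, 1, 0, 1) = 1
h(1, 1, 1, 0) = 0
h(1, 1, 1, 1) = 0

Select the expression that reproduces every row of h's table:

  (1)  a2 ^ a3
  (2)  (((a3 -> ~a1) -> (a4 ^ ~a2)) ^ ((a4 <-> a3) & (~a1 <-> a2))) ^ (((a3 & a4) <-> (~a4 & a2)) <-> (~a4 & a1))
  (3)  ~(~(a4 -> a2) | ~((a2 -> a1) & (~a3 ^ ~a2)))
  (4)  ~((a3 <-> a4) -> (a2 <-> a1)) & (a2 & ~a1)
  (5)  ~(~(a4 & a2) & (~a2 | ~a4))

3

(1): at (0,0,1,1) it gives 1, but h = 0 — eliminated.
(2): at (0,0,0,0) it gives 1, but h = 0 — eliminated.
(4): at (0,0,1,0) it gives 0, but h = 1 — eliminated.
(5): at (0,0,1,0) it gives 0, but h = 1 — eliminated.
(3) is the remaining candidate, and it agrees with h on all 16 inputs.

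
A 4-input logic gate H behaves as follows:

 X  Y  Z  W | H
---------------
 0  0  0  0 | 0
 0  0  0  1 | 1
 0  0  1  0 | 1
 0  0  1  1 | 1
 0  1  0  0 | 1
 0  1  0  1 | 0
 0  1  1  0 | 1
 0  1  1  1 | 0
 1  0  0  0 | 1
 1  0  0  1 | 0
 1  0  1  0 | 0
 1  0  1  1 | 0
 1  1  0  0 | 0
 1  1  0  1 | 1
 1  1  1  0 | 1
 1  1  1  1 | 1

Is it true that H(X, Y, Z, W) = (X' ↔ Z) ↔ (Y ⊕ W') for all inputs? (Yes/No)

No

Test each input against both H and the formula:
  X=0, Y=0, Z=0, W=0: formula gives 0, H = 0 ✓
  X=0, Y=0, Z=0, W=1: formula gives 1, H = 1 ✓
  X=0, Y=0, Z=1, W=0: formula gives 1, H = 1 ✓
  X=0, Y=0, Z=1, W=1: formula gives 0, but H = 1 ✗
Row (0,0,1,1) is a counterexample, so the formula is not equivalent to H.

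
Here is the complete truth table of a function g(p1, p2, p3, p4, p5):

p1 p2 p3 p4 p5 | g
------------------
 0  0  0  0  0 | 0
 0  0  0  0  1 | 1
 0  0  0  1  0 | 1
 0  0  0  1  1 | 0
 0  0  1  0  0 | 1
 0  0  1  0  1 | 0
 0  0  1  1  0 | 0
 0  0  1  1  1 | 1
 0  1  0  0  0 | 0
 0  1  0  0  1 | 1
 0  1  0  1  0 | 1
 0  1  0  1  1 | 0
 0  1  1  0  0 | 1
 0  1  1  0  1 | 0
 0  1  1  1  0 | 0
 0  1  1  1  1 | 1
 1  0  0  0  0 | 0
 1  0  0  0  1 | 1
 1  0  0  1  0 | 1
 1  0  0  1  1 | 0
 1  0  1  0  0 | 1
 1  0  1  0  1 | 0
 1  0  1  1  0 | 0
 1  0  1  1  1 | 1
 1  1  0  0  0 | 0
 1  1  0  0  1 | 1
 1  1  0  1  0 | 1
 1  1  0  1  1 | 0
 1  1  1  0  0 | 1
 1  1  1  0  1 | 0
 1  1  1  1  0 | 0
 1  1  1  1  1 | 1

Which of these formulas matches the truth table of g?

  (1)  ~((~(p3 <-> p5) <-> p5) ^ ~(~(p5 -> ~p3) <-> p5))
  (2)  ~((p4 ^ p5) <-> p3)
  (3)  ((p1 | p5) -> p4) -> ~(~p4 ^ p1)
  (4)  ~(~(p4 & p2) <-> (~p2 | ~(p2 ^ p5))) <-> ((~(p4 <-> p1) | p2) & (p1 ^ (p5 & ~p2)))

2

(1) disagrees with g on (0,0,0,1,0) (formula → 0, table → 1); rule it out.
(3) disagrees with g on (0,0,0,1,1) (formula → 1, table → 0); rule it out.
(4) disagrees with g on (0,0,0,0,0) (formula → 1, table → 0); rule it out.
That leaves (2). Evaluating it on every row reproduces the table of g exactly.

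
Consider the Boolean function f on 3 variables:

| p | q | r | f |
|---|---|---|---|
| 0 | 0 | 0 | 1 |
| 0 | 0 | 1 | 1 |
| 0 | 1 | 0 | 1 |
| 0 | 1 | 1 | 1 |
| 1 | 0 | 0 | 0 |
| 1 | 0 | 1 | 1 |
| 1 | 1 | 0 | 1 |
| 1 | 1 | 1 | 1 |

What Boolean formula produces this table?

f(p, q, r) = ~((p & ~q) & ~r)

f is 0 on exactly one input, (1,0,0), whose minterm is p·¬q·¬r. So f is the negation of that single conjunction.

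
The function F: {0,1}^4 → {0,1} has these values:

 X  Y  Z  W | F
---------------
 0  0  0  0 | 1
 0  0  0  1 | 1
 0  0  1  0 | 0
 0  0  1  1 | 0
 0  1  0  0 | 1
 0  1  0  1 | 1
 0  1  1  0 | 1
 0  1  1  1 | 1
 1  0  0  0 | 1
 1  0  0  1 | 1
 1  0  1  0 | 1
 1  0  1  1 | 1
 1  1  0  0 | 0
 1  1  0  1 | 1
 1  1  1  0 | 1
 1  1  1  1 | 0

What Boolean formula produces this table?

F is 0 on only 4 rows — (0,0,1,0), (0,0,1,1), (1,1,0,0), (1,1,1,1). Writing each as a minterm (¬X·¬Y·Z·¬W, ¬X·¬Y·Z·W, X·Y·¬Z·¬W, X·Y·Z·W) and OR-ing them characterizes exactly where F=0, so F is the negation of that disjunction.

F(X, Y, Z, W) = ((((((X' · Y') · Z) · W') + (((X' · Y') · Z) · W)) + (((X · Y) · Z') · W')) + (((X · Y) · Z) · W))'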